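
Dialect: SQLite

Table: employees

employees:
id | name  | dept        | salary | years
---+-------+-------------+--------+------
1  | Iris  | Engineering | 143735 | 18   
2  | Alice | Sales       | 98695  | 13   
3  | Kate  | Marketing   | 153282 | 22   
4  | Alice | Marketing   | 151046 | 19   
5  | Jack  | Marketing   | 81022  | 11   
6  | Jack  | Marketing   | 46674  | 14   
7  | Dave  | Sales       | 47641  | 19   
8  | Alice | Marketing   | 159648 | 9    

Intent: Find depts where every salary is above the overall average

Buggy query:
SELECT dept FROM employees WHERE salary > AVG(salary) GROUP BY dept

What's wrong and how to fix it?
Bug: AVG() is an aggregate; it can't sit directly in WHERE

Fix: Compute the overall average in a scalar subquery and compare each group's MIN against it in HAVING

Corrected query:
SELECT dept FROM employees GROUP BY dept HAVING MIN(salary) > (SELECT AVG(salary) FROM employees)

Result:
dept       
-----------
Engineering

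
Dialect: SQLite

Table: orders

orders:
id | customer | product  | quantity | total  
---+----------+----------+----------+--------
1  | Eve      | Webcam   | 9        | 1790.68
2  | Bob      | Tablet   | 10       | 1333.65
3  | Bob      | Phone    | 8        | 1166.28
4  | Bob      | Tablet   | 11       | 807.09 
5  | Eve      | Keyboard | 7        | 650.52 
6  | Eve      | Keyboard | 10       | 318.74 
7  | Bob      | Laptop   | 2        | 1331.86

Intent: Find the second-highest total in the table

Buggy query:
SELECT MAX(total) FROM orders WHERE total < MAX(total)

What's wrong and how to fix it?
Bug: MAX(total) on the right of the comparison is an aggregate-in-WHERE error

Fix: Put the inner MAX in a scalar subquery

Corrected query:
SELECT MAX(total) FROM orders WHERE total < (SELECT MAX(total) FROM orders)

Result:
MAX(total)
----------
1333.65   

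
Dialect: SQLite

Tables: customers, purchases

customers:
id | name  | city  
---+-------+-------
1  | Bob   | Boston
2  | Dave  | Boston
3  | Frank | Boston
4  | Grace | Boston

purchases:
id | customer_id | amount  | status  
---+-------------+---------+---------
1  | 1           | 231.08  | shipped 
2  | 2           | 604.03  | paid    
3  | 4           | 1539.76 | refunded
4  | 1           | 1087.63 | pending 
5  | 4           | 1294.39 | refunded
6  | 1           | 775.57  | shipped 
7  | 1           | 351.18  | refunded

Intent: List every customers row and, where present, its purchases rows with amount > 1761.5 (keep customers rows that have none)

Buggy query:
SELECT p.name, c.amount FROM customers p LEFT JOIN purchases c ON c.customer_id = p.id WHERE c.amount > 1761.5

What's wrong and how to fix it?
Bug: A WHERE condition on the right-hand table after LEFT JOIN drops unmatched parents

Fix: Move the right-table condition into the ON clause so unmatched parents are kept

Corrected query:
SELECT p.name, c.amount FROM customers p LEFT JOIN purchases c ON c.customer_id = p.id AND c.amount > 1761.5

Result:
name  | amount
------+-------
Bob   | NULL  
Dave  | NULL  
Frank | NULL  
Grace | NULL  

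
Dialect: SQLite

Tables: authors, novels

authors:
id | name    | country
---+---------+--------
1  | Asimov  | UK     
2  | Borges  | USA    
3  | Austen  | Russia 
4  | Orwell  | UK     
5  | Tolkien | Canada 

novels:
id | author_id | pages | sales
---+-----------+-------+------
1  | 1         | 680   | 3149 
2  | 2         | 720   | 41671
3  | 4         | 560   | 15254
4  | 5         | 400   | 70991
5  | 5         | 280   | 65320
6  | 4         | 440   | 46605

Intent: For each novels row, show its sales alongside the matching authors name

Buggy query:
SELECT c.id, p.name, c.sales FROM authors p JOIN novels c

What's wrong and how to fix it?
Bug: Missing join condition: each novels row is matched to all authors rows instead of just its own

Fix: Specify the join condition linking the foreign key to the parent id

Corrected query:
SELECT c.id, p.name, c.sales FROM authors p JOIN novels c ON c.author_id = p.id

Result:
id | name    | sales
---+---------+------
1  | Asimov  | 3149 
2  | Borges  | 41671
3  | Orwell  | 15254
4  | Tolkien | 70991
5  | Tolkien | 65320
6  | Orwell  | 46605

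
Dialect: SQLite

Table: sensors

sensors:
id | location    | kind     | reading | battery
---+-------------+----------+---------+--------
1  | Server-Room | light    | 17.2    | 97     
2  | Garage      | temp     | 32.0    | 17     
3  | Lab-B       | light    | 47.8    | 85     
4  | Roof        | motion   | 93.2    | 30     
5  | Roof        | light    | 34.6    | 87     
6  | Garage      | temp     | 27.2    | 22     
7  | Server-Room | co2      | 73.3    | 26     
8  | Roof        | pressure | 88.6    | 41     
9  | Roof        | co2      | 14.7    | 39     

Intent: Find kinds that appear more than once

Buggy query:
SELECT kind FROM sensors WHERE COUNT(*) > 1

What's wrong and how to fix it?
Bug: WHERE can't reference COUNT(*); aggregates are computed after WHERE

Fix: Group first, then use HAVING for the count condition

Corrected query:
SELECT kind FROM sensors GROUP BY kind HAVING COUNT(*) > 1

Result:
kind 
-----
co2  
light
temp 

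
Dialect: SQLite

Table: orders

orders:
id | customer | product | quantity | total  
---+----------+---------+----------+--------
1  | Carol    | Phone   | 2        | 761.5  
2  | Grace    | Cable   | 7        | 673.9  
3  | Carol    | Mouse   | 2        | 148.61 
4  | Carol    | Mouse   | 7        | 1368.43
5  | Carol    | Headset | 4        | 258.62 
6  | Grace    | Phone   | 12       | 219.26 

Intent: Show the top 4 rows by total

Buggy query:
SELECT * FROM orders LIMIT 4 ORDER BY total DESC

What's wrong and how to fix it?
Bug: ORDER BY cannot follow LIMIT; LIMIT is the final clause

Fix: Swap the clauses: ORDER BY first, then LIMIT

Corrected query:
SELECT * FROM orders ORDER BY total DESC LIMIT 4

Result:
id | customer | product | quantity | total  
---+----------+---------+----------+--------
4  | Carol    | Mouse   | 7        | 1368.43
1  | Carol    | Phone   | 2        | 761.5  
2  | Grace    | Cable   | 7        | 673.9  
5  | Carol    | Headset | 4        | 258.62 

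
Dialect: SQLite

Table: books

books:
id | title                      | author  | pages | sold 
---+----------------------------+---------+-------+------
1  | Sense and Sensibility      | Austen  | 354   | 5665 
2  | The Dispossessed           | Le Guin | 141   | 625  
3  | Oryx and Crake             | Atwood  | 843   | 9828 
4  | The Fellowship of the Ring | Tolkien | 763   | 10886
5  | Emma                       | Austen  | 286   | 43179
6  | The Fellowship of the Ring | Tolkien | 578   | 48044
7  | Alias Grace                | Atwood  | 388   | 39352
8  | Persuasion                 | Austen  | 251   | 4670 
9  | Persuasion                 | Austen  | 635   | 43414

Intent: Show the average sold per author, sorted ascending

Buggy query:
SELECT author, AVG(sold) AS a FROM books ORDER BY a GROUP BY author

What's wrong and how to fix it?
Bug: GROUP BY must precede ORDER BY

Fix: Reorder: SELECT … FROM … GROUP BY … ORDER BY …

Corrected query:
SELECT author, AVG(sold) AS a FROM books GROUP BY author ORDER BY a

Result:
author  | a    
--------+------
Le Guin | 625  
Austen  | 24232
Atwood  | 24590
Tolkien | 29465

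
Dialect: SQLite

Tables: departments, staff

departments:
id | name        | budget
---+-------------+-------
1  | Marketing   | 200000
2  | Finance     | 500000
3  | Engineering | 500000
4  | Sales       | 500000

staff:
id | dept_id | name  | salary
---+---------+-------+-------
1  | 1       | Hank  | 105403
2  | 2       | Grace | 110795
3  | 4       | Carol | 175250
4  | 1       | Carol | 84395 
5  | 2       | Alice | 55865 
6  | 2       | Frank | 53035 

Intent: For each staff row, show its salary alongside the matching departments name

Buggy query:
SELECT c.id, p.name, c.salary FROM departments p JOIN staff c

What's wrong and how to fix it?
Bug: Missing join condition: each staff row is matched to all departments rows instead of just its own

Fix: Add ON c.dept_id = p.id to the JOIN

Corrected query:
SELECT c.id, p.name, c.salary FROM departments p JOIN staff c ON c.dept_id = p.id

Result:
id | name      | salary
---+-----------+-------
1  | Marketing | 105403
2  | Finance   | 110795
3  | Sales     | 175250
4  | Marketing | 84395 
5  | Finance   | 55865 
6  | Finance   | 53035 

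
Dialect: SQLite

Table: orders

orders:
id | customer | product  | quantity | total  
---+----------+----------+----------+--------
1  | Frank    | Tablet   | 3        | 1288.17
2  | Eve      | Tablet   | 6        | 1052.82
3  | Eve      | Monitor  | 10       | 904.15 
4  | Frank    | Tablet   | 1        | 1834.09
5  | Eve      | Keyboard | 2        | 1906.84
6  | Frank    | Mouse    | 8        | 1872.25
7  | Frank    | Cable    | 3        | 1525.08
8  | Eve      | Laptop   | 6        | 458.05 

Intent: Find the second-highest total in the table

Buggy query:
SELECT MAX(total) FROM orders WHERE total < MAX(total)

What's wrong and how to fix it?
Bug: The inner MAX is an aggregate inside WHERE, which is not allowed

Fix: Compute the overall MAX in a subquery, then take MAX of rows below it

Corrected query:
SELECT MAX(total) FROM orders WHERE total < (SELECT MAX(total) FROM orders)

Result:
MAX(total)
----------
1872.25   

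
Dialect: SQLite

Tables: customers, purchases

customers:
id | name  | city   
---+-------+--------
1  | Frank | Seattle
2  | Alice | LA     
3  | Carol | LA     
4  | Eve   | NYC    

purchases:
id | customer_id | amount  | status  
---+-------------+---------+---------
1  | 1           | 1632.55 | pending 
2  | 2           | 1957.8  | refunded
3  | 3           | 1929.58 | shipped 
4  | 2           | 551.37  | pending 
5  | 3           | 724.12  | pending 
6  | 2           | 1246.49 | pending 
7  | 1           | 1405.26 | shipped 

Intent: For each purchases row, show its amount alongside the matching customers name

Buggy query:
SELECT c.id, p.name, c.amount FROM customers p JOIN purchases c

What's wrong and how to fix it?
Bug: Missing join condition: each purchases row is matched to all customers rows instead of just its own

Fix: Specify the join condition linking the foreign key to the parent id

Corrected query:
SELECT c.id, p.name, c.amount FROM customers p JOIN purchases c ON c.customer_id = p.id

Result:
id | name  | amount 
---+-------+--------
1  | Frank | 1632.55
2  | Alice | 1957.8 
3  | Carol | 1929.58
4  | Alice | 551.37 
5  | Carol | 724.12 
6  | Alice | 1246.49
7  | Frank | 1405.26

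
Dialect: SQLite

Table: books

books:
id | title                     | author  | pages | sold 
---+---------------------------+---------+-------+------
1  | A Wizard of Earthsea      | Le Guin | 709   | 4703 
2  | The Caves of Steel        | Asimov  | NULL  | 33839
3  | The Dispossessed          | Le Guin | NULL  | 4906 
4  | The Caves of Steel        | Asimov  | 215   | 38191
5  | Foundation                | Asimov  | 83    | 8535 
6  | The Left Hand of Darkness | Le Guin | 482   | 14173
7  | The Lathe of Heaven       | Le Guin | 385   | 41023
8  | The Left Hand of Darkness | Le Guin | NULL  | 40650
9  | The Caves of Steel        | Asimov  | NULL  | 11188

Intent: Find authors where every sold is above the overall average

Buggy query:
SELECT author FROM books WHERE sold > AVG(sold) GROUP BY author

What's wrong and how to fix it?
Bug: WHERE evaluates per row before aggregation, so AVG() is unavailable

Fix: Use a subquery for AVG and a HAVING MIN(...) filter so the condition holds for every row in the group

Corrected query:
SELECT author FROM books GROUP BY author HAVING MIN(sold) > (SELECT AVG(sold) FROM books)

Result:
(no rows)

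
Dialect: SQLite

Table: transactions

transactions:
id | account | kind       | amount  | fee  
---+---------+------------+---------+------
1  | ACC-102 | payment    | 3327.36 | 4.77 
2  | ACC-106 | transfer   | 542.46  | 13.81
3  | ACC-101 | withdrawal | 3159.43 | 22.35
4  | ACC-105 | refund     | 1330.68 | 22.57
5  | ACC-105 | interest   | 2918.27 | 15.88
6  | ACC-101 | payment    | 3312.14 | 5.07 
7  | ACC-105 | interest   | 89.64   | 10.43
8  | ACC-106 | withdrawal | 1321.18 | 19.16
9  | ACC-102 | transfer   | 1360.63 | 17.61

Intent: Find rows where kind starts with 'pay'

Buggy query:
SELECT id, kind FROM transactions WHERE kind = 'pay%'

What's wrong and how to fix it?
Bug: Wildcards only work with LIKE; '=' treats '%' as a literal character

Fix: Replace '=' with LIKE so 'pay%' is treated as a pattern

Corrected query:
SELECT id, kind FROM transactions WHERE kind LIKE 'pay%'

Result:
id | kind   
---+--------
1  | payment
6  | payment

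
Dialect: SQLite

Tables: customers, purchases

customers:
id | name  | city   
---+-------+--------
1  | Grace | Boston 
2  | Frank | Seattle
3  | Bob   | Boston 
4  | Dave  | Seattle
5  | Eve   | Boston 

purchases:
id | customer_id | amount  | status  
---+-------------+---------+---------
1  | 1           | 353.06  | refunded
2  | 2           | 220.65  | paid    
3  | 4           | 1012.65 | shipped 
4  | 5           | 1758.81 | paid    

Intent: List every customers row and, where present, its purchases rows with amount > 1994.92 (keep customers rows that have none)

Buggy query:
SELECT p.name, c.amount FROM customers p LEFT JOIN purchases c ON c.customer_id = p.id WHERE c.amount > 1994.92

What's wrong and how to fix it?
Bug: A WHERE condition on the right-hand table after LEFT JOIN drops unmatched parents

Fix: Put 'c.amount > 1994.92' in the JOIN's ON clause instead of WHERE

Corrected query:
SELECT p.name, c.amount FROM customers p LEFT JOIN purchases c ON c.customer_id = p.id AND c.amount > 1994.92

Result:
name  | amount
------+-------
Grace | NULL  
Frank | NULL  
Bob   | NULL  
Dave  | NULL  
Eve   | NULL  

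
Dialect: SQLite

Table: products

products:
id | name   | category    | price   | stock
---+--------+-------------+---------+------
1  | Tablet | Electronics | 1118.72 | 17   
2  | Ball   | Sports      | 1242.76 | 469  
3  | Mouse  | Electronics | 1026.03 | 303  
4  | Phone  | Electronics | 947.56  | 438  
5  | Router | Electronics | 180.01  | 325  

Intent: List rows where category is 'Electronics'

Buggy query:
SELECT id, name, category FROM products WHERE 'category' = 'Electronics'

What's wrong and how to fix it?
Bug: Single quotes denote string literals in SQL; the column name is being compared as a constant string

Fix: Reference the column as category without single quotes

Corrected query:
SELECT id, name, category FROM products WHERE category = 'Electronics'

Result:
id | name   | category   
---+--------+------------
1  | Tablet | Electronics
3  | Mouse  | Electronics
4  | Phone  | Electronics
5  | Router | Electronics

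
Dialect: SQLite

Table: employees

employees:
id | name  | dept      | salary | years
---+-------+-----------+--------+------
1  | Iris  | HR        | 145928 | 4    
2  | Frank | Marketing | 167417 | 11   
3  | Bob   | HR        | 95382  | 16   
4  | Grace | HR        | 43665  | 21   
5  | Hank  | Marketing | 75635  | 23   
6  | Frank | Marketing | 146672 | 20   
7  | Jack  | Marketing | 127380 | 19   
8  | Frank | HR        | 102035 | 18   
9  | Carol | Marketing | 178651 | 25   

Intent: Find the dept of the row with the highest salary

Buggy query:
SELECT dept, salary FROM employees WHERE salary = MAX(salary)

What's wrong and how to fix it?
Bug: WHERE is evaluated per row; an aggregate over the whole table isn't defined there

Fix: Use a subquery: WHERE salary = (SELECT MAX(salary) FROM employees)

Corrected query:
SELECT dept, salary FROM employees WHERE salary = (SELECT MAX(salary) FROM employees)

Result:
dept      | salary
----------+-------
Marketing | 178651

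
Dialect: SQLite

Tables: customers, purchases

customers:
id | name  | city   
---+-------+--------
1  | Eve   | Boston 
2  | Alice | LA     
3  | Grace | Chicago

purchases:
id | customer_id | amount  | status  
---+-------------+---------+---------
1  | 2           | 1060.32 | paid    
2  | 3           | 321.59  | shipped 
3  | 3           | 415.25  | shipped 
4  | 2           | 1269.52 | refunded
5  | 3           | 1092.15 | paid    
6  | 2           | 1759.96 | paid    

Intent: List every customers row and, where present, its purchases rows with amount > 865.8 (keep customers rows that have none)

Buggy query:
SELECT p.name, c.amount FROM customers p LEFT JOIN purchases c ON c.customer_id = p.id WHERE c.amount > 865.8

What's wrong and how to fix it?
Bug: A WHERE condition on the right-hand table after LEFT JOIN drops unmatched parents

Fix: Put 'c.amount > 865.8' in the JOIN's ON clause instead of WHERE

Corrected query:
SELECT p.name, c.amount FROM customers p LEFT JOIN purchases c ON c.customer_id = p.id AND c.amount > 865.8

Result:
name  | amount 
------+--------
Eve   | NULL   
Alice | 1060.32
Alice | 1269.52
Alice | 1759.96
Grace | 1092.15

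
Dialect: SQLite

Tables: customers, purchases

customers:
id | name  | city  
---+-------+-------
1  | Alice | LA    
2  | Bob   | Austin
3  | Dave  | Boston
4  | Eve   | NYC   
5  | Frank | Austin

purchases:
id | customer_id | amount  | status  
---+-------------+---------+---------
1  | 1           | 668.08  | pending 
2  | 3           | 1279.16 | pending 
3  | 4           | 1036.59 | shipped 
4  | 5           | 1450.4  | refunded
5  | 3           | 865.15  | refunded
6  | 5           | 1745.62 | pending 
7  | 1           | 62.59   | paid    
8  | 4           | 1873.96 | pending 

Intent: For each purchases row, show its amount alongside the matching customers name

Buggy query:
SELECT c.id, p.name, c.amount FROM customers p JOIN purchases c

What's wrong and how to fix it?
Bug: JOIN with no ON clause produces a cartesian product; every purchases row pairs with every customers row

Fix: Specify the join condition linking the foreign key to the parent id

Corrected query:
SELECT c.id, p.name, c.amount FROM customers p JOIN purchases c ON c.customer_id = p.id

Result:
id | name  | amount 
---+-------+--------
1  | Alice | 668.08 
2  | Dave  | 1279.16
3  | Eve   | 1036.59
4  | Frank | 1450.4 
5  | Dave  | 865.15 
6  | Frank | 1745.62
7  | Alice | 62.59  
8  | Eve   | 1873.96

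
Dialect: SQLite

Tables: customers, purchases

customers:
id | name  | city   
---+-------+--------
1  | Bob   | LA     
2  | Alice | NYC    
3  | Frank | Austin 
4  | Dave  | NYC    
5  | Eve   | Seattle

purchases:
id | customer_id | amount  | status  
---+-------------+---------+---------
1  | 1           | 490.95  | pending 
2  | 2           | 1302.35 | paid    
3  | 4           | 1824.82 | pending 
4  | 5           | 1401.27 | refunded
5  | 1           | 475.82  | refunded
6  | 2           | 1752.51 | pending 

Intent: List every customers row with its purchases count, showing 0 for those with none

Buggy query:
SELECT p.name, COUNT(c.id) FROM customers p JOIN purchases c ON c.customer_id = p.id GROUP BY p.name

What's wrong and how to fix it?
Bug: INNER JOIN drops customers rows that have no matching purchases rows

Fix: Use LEFT JOIN so parents without children still appear (COUNT(c.id) gives 0)

Corrected query:
SELECT p.name, COUNT(c.id) FROM customers p LEFT JOIN purchases c ON c.customer_id = p.id GROUP BY p.name

Result:
name  | COUNT(c.id)
------+------------
Alice | 2          
Bob   | 2          
Dave  | 1          
Eve   | 1          
Frank | 0          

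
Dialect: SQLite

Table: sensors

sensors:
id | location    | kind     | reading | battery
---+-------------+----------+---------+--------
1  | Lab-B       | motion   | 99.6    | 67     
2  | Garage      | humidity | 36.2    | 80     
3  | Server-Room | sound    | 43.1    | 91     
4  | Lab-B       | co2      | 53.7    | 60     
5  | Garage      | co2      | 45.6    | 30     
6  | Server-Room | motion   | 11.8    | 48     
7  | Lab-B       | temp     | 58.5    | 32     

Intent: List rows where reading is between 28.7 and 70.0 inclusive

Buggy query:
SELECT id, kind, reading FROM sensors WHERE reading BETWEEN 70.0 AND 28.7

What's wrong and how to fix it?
Bug: The bounds are reversed; BETWEEN a AND b requires a <= b to match anything

Fix: Write BETWEEN 28.7 AND 70.0

Corrected query:
SELECT id, kind, reading FROM sensors WHERE reading BETWEEN 28.7 AND 70.0

Result:
id | kind     | reading
---+----------+--------
2  | humidity | 36.2   
3  | sound    | 43.1   
4  | co2      | 53.7   
5  | co2      | 45.6   
7  | temp     | 58.5   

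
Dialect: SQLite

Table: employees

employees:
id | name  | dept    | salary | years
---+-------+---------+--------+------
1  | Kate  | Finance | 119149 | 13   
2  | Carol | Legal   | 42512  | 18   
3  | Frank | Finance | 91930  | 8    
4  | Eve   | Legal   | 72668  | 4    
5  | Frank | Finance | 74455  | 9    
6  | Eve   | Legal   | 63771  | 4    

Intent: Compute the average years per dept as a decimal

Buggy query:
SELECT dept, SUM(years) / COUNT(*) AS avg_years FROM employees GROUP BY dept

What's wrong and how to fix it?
Bug: SUM(years) and COUNT(*) are both integers; the division truncates the fractional part

Fix: Multiply by 1.0 (or CAST to REAL) to force floating-point division

Corrected query:
SELECT dept, SUM(years) * 1.0 / COUNT(*) AS avg_years FROM employees GROUP BY dept

Result:
dept    | avg_years
--------+----------
Finance | 10       
Legal   | 8.666667 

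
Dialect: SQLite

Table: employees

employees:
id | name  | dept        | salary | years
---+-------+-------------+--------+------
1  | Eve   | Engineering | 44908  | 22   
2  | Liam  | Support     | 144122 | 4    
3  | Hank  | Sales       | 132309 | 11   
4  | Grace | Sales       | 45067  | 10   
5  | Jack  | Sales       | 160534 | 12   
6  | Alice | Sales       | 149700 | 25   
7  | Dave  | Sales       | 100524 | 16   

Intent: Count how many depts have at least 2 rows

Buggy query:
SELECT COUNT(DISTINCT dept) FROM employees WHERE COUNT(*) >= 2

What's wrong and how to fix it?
Bug: WHERE filters individual rows, not groups, so a group-level COUNT is invalid there

Fix: Use a subquery that GROUPs and filters with HAVING, then count its rows

Corrected query:
SELECT COUNT(*) FROM (SELECT dept FROM employees GROUP BY dept HAVING COUNT(*) >= 2)

Result:
COUNT(*)
--------
1       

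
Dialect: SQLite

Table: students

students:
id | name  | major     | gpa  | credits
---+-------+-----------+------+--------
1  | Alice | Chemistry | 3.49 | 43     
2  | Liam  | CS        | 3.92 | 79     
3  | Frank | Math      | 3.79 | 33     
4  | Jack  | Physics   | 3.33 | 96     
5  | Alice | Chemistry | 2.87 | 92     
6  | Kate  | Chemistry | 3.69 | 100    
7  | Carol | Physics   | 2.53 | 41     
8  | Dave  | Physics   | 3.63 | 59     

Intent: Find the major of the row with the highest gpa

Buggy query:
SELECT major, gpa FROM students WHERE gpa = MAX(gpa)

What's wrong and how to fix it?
Bug: WHERE is evaluated per row; an aggregate over the whole table isn't defined there

Fix: Use a subquery: WHERE gpa = (SELECT MAX(gpa) FROM students)

Corrected query:
SELECT major, gpa FROM students WHERE gpa = (SELECT MAX(gpa) FROM students)

Result:
major | gpa 
------+-----
CS    | 3.92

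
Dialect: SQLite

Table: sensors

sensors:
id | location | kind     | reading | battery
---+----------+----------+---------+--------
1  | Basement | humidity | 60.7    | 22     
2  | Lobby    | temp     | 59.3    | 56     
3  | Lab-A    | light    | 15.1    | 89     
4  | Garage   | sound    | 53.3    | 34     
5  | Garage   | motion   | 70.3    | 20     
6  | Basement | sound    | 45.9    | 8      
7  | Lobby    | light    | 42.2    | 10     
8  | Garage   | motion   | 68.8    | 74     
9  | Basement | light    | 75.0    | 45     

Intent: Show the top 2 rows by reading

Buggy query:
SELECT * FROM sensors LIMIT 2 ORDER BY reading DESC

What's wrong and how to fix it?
Bug: LIMIT must come after ORDER BY

Fix: Sort with ORDER BY, then apply LIMIT

Corrected query:
SELECT * FROM sensors ORDER BY reading DESC LIMIT 2

Result:
id | location | kind   | reading | battery
---+----------+--------+---------+--------
9  | Basement | light  | 75      | 45     
5  | Garage   | motion | 70.3    | 20     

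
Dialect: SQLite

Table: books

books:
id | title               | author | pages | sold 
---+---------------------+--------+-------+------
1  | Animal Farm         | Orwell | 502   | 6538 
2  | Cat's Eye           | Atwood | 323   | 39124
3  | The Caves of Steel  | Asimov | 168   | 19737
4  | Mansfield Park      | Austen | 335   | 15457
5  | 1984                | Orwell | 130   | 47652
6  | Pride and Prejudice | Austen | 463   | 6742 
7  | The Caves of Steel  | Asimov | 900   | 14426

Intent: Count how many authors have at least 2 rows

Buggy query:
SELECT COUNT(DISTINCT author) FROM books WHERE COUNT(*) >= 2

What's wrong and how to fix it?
Bug: WHERE filters individual rows, not groups, so a group-level COUNT is invalid there

Fix: Use a subquery that GROUPs and filters with HAVING, then count its rows

Corrected query:
SELECT COUNT(*) FROM (SELECT author FROM books GROUP BY author HAVING COUNT(*) >= 2)

Result:
COUNT(*)
--------
3       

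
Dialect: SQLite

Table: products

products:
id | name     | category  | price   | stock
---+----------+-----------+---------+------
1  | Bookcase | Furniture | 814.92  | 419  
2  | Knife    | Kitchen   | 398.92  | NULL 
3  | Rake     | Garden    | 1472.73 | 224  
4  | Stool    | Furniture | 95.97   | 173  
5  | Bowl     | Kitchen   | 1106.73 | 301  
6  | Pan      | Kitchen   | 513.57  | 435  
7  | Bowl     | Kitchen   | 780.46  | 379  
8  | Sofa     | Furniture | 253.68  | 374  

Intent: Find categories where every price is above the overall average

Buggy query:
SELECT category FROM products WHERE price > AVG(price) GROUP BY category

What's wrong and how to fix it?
Bug: WHERE evaluates per row before aggregation, so AVG() is unavailable

Fix: Use a subquery for AVG and a HAVING MIN(...) filter so the condition holds for every row in the group

Corrected query:
SELECT category FROM products GROUP BY category HAVING MIN(price) > (SELECT AVG(price) FROM products)

Result:
category
--------
Garden  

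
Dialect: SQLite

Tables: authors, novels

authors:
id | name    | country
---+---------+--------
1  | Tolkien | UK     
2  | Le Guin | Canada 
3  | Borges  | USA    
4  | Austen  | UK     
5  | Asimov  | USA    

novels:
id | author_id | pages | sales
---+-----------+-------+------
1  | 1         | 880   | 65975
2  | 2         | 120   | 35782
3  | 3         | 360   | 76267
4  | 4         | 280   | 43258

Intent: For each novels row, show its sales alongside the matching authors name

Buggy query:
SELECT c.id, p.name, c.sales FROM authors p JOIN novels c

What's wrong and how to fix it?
Bug: JOIN with no ON clause produces a cartesian product; every novels row pairs with every authors row

Fix: Add ON c.author_id = p.id to the JOIN

Corrected query:
SELECT c.id, p.name, c.sales FROM authors p JOIN novels c ON c.author_id = p.id

Result:
id | name    | sales
---+---------+------
1  | Tolkien | 65975
2  | Le Guin | 35782
3  | Borges  | 76267
4  | Austen  | 43258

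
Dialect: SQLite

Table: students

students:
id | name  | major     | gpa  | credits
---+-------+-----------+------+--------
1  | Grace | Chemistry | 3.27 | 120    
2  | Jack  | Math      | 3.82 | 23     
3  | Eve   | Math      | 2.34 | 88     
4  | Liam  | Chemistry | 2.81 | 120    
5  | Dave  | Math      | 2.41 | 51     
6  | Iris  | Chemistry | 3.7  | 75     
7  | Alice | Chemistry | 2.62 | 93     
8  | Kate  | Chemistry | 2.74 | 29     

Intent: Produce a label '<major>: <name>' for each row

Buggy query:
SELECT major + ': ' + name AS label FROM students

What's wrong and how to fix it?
Bug: '+' is numeric addition; on text columns SQLite converts them to 0 instead of concatenating

Fix: Use the || operator for string concatenation

Corrected query:
SELECT major || ': ' || name AS label FROM students

Result:
label           
----------------
Chemistry: Grace
Math: Jack      
Math: Eve       
Chemistry: Liam 
Math: Dave      
Chemistry: Iris 
Chemistry: Alice
Chemistry: Kate 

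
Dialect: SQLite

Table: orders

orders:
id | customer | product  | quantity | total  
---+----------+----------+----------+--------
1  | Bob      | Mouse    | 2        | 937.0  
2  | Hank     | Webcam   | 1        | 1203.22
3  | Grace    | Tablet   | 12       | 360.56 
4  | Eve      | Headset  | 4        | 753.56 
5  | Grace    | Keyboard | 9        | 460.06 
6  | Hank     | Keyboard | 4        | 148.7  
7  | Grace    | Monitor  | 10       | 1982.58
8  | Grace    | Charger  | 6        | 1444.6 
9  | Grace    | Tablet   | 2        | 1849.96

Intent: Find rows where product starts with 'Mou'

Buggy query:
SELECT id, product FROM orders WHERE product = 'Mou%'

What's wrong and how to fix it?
Bug: Wildcards only work with LIKE; '=' treats '%' as a literal character

Fix: Use LIKE for wildcard pattern matching

Corrected query:
SELECT id, product FROM orders WHERE product LIKE 'Mou%'

Result:
id | product
---+--------
1  | Mouse  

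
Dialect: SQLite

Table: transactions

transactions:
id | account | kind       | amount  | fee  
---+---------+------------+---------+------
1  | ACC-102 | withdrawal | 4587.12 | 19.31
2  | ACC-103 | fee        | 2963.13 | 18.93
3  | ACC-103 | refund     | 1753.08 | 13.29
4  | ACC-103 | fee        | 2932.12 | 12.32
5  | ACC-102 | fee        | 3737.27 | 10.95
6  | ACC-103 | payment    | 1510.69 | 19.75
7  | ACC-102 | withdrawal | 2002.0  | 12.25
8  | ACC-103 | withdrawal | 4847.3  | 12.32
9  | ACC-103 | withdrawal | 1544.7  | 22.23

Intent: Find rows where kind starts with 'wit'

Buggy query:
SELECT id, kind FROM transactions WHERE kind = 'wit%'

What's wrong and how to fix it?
Bug: '=' compares the literal string including the % character; pattern matching needs LIKE

Fix: Use LIKE for wildcard pattern matching

Corrected query:
SELECT id, kind FROM transactions WHERE kind LIKE 'wit%'

Result:
id | kind      
---+-----------
1  | withdrawal
7  | withdrawal
8  | withdrawal
9  | withdrawal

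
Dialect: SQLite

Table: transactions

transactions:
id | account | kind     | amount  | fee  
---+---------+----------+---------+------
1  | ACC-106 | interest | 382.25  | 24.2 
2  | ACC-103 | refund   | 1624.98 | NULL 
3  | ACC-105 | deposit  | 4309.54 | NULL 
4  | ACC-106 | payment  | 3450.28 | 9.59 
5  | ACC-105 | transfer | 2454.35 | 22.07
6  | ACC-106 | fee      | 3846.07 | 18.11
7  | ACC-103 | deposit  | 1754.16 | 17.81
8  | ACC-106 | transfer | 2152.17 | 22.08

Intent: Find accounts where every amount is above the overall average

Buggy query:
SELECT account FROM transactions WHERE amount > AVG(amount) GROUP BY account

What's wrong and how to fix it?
Bug: AVG() is an aggregate; it can't sit directly in WHERE

Fix: Use a subquery for AVG and a HAVING MIN(...) filter so the condition holds for every row in the group

Corrected query:
SELECT account FROM transactions GROUP BY account HAVING MIN(amount) > (SELECT AVG(amount) FROM transactions)

Result:
(no rows)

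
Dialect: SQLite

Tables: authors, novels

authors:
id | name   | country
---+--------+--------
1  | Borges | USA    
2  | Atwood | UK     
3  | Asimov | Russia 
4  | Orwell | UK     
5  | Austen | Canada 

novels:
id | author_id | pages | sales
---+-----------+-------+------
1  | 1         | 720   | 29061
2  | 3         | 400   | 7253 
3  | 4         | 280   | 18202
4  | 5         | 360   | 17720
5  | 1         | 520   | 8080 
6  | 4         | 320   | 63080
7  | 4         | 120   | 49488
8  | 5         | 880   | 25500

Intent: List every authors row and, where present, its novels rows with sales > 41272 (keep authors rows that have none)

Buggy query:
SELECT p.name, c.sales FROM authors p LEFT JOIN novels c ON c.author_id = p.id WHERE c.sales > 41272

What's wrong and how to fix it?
Bug: Filtering c.sales in WHERE discards the NULL rows produced by LEFT JOIN, turning it into an inner join

Fix: Move the right-table condition into the ON clause so unmatched parents are kept

Corrected query:
SELECT p.name, c.sales FROM authors p LEFT JOIN novels c ON c.author_id = p.id AND c.sales > 41272

Result:
name   | sales
-------+------
Borges | NULL 
Atwood | NULL 
Asimov | NULL 
Orwell | 49488
Orwell | 63080
Austen | NULL 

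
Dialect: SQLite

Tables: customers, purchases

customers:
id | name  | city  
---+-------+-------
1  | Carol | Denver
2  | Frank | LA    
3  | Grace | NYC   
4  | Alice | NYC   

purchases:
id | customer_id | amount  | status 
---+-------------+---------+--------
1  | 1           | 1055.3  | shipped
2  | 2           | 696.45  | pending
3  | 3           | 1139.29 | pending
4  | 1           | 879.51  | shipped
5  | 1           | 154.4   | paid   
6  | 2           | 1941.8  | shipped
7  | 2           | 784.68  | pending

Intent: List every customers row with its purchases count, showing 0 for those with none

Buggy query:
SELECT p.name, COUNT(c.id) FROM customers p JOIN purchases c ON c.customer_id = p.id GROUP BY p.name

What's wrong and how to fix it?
Bug: INNER JOIN drops customers rows that have no matching purchases rows

Fix: Switch to LEFT JOIN to retain unmatched parent rows

Corrected query:
SELECT p.name, COUNT(c.id) FROM customers p LEFT JOIN purchases c ON c.customer_id = p.id GROUP BY p.name

Result:
name  | COUNT(c.id)
------+------------
Alice | 0          
Carol | 3          
Frank | 3          
Grace | 1          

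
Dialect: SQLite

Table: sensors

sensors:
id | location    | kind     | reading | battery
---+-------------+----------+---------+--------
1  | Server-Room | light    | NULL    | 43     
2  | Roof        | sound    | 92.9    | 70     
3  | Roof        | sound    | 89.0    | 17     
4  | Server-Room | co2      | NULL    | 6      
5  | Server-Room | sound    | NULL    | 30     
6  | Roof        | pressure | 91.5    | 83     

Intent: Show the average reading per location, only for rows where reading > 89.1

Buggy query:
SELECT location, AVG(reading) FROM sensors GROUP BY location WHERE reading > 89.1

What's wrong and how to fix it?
Bug: Row-level WHERE must come before GROUP BY in the clause order

Fix: Place WHERE between FROM and GROUP BY

Corrected query:
SELECT location, AVG(reading) FROM sensors WHERE reading > 89.1 GROUP BY location

Result:
location | AVG(reading)
---------+-------------
Roof     | 92.2        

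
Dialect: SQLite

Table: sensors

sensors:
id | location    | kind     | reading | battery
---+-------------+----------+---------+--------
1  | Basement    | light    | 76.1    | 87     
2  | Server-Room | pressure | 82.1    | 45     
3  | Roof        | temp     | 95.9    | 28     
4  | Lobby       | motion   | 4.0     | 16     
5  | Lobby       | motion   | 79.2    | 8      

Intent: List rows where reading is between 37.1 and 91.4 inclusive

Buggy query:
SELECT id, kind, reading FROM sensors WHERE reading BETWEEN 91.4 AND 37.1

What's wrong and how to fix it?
Bug: The bounds are reversed; BETWEEN a AND b requires a <= b to match anything

Fix: Swap the bounds so the smaller value comes first

Corrected query:
SELECT id, kind, reading FROM sensors WHERE reading BETWEEN 37.1 AND 91.4

Result:
id | kind     | reading
---+----------+--------
1  | light    | 76.1   
2  | pressure | 82.1   
5  | motion   | 79.2   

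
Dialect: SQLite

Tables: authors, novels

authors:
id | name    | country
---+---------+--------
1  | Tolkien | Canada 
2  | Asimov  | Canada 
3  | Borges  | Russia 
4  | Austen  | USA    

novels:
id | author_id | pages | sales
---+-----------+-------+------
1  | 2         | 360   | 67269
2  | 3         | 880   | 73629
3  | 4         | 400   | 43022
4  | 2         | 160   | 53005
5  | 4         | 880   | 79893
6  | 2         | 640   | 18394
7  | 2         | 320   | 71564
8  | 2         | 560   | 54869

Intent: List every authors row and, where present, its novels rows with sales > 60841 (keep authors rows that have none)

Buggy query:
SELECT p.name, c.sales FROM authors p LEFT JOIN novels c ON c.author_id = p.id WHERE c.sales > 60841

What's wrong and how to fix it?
Bug: A WHERE condition on the right-hand table after LEFT JOIN drops unmatched parents

Fix: Put 'c.sales > 60841' in the JOIN's ON clause instead of WHERE

Corrected query:
SELECT p.name, c.sales FROM authors p LEFT JOIN novels c ON c.author_id = p.id AND c.sales > 60841

Result:
name    | sales
--------+------
Tolkien | NULL 
Asimov  | 67269
Asimov  | 71564
Borges  | 73629
Austen  | 79893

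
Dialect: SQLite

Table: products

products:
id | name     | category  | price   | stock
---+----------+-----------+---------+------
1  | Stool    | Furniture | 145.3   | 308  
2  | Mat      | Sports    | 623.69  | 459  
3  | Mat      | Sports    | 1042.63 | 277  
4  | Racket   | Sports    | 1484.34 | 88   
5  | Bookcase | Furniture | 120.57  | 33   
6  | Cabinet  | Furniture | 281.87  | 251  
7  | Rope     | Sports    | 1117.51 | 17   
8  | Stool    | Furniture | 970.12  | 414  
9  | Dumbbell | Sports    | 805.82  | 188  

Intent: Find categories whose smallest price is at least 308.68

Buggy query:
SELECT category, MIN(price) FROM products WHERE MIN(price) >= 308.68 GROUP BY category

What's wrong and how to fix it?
Bug: Aggregates like MIN are computed per group after WHERE runs

Fix: Replace WHERE with HAVING after the GROUP BY

Corrected query:
SELECT category, MIN(price) FROM products GROUP BY category HAVING MIN(price) >= 308.68

Result:
category | MIN(price)
---------+-----------
Sports   | 623.69    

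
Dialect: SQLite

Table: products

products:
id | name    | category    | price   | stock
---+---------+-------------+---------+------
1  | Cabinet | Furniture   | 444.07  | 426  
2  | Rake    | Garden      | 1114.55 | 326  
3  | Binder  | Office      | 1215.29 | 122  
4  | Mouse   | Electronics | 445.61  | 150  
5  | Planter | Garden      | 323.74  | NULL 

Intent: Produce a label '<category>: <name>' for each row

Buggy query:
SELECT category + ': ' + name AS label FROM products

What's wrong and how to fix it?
Bug: SQLite uses || for string concatenation; + coerces text to numbers (yielding 0)

Fix: Use the || operator for string concatenation

Corrected query:
SELECT category || ': ' || name AS label FROM products

Result:
label             
------------------
Furniture: Cabinet
Garden: Rake      
Office: Binder    
Electronics: Mouse
Garden: Planter   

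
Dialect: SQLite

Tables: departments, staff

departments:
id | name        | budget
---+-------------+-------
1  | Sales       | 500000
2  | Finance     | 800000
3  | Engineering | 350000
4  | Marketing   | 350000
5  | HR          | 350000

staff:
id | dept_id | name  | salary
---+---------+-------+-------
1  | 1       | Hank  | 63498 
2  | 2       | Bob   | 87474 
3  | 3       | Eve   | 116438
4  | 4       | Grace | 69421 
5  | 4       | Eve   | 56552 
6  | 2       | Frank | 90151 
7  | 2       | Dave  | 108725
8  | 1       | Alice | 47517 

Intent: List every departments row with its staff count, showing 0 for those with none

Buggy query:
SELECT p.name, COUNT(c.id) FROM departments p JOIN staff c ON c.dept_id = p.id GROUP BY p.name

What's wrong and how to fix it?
Bug: An inner join excludes parents with zero children

Fix: Use LEFT JOIN so parents without children still appear (COUNT(c.id) gives 0)

Corrected query:
SELECT p.name, COUNT(c.id) FROM departments p LEFT JOIN staff c ON c.dept_id = p.id GROUP BY p.name

Result:
name        | COUNT(c.id)
------------+------------
Engineering | 1          
Finance     | 3          
HR          | 0          
Marketing   | 2          
Sales       | 2          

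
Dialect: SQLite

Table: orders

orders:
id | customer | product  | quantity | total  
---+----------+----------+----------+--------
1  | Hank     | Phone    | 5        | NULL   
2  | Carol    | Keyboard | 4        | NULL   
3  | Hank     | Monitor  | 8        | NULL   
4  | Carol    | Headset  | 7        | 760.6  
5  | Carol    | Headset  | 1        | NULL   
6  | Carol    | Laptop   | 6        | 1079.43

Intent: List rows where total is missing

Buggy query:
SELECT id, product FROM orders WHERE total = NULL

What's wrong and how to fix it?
Bug: Comparing to NULL with '=' never matches; NULL = NULL is unknown, not true

Fix: Replace '= NULL' with 'IS NULL'

Corrected query:
SELECT id, product FROM orders WHERE total IS NULL

Result:
id | product 
---+---------
1  | Phone   
2  | Keyboard
3  | Monitor 
5  | Headset 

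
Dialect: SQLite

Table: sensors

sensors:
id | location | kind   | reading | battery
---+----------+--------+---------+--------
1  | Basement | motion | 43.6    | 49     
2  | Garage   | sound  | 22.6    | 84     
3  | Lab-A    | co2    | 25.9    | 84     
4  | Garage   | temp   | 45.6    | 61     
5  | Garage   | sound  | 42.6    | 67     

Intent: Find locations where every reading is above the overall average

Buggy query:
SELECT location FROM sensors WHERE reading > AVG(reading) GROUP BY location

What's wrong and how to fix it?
Bug: WHERE evaluates per row before aggregation, so AVG() is unavailable

Fix: Compute the overall average in a scalar subquery and compare each group's MIN against it in HAVING

Corrected query:
SELECT location FROM sensors GROUP BY location HAVING MIN(reading) > (SELECT AVG(reading) FROM sensors)

Result:
location
--------
Basement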